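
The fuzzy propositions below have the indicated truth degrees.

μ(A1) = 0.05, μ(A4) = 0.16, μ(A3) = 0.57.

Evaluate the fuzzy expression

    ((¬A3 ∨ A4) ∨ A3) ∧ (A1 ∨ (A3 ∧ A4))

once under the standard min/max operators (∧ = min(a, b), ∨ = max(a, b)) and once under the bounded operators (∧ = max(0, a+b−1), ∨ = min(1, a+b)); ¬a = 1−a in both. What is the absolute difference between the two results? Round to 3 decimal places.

Under standard min/max:
  ¬A3 = 1 − 0.57 = 0.43
  ¬A3 ∨ A4 = max(a, b) on (0.43, 0.16) = 0.43
  (¬A3 ∨ A4) ∨ A3 = max(a, b) on (0.43, 0.57) = 0.57
  A3 ∧ A4 = min(a, b) on (0.57, 0.16) = 0.16
  A1 ∨ (A3 ∧ A4) = max(a, b) on (0.05, 0.16) = 0.16
  ((¬A3 ∨ A4) ∨ A3) ∧ (A1 ∨ (A3 ∧ A4)) = min(a, b) on (0.57, 0.16) = 0.16
  → value = 0.1600
Under bounded:
  ¬A3 = 1 − 0.57 = 0.43
  ¬A3 ∨ A4 = min(1, a+b) on (0.43, 0.16) = 0.59
  (¬A3 ∨ A4) ∨ A3 = min(1, a+b) on (0.59, 0.57) = 1.00
  A3 ∧ A4 = max(0, a+b−1) on (0.57, 0.16) = 0.00
  A1 ∨ (A3 ∧ A4) = min(1, a+b) on (0.05, 0.00) = 0.05
  ((¬A3 ∨ A4) ∨ A3) ∧ (A1 ∨ (A3 ∧ A4)) = max(0, a+b−1) on (1.00, 0.05) = 0.05
  → value = 0.0500
|0.1600 − 0.0500| = 0.110

0.110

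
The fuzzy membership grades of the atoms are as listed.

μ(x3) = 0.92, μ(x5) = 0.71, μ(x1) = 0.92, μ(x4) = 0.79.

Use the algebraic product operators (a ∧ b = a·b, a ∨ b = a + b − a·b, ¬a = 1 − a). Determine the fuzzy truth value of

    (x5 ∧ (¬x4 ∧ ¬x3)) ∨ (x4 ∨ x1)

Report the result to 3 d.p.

¬x4 = 1 − 0.7900 = 0.2100
¬x3 = 1 − 0.9200 = 0.0800
¬x4 ∧ ¬x3 = a·b on (0.2100, 0.0800) = 0.0168
x5 ∧ (¬x4 ∧ ¬x3) = a·b on (0.7100, 0.0168) = 0.0119
x4 ∨ x1 = a + b − a·b on (0.7900, 0.9200) = 0.9832
(x5 ∧ (¬x4 ∧ ¬x3)) ∨ (x4 ∨ x1) = a + b − a·b on (0.0119, 0.9832) = 0.9834

0.983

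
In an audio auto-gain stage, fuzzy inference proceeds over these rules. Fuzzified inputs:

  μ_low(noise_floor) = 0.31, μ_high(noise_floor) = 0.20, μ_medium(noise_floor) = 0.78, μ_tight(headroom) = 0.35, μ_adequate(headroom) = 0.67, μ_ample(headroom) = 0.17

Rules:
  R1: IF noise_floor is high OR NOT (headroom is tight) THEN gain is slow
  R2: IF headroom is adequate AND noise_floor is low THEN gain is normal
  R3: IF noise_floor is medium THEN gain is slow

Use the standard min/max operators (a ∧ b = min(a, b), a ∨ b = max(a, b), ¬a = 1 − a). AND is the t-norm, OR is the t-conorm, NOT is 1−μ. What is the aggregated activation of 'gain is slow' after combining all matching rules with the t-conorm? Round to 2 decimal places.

R1: high=0.20, ¬tight=1−0.35=0.65; OR[max(a, b)] → w = 0.65
R2: adequate=0.67, low=0.31; AND[min(a, b)] → w = 0.31
R3: medium=0.78 → w = 0.78
Rules with consequent 'slow': {R1, R3} → strengths 0.65, 0.78
Aggregate via t-conorm [max(a, b)]: 0.78

0.78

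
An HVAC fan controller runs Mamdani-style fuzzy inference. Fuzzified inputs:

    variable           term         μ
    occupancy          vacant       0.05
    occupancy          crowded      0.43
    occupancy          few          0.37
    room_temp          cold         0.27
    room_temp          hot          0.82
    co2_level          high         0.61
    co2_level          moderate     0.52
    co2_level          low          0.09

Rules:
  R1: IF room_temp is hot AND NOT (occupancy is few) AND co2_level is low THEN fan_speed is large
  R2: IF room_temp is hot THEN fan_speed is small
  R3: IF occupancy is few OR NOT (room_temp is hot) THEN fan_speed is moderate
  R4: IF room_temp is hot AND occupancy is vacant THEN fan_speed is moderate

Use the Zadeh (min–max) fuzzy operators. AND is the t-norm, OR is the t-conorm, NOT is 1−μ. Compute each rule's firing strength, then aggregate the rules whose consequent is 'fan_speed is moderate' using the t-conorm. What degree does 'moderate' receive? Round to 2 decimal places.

R1: hot=0.82, ¬few=1−0.37=0.63, low=0.09; AND[min(a, b)] → w = 0.09
R2: hot=0.82 → w = 0.82
R3: few=0.37, ¬hot=1−0.82=0.18; OR[max(a, b)] → w = 0.37
R4: hot=0.82, vacant=0.05; AND[min(a, b)] → w = 0.05
Rules with consequent 'moderate': {R3, R4} → strengths 0.37, 0.05
Aggregate via t-conorm [max(a, b)]: 0.37

0.37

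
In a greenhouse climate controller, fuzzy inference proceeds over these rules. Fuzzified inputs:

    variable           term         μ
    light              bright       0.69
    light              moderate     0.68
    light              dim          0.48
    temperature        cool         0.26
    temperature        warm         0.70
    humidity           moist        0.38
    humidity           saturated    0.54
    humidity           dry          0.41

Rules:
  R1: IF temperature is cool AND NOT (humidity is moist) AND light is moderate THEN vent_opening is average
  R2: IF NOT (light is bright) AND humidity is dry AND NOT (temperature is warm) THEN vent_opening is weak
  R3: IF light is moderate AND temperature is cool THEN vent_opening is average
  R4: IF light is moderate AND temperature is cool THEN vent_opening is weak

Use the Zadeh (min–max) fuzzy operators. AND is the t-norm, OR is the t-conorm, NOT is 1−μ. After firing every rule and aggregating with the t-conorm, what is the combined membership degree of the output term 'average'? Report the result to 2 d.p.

R1: cool=0.26, ¬moist=1−0.38=0.62, moderate=0.68; AND[min(a, b)] → w = 0.26
R2: ¬bright=1−0.69=0.31, dry=0.41, ¬warm=1−0.70=0.30; AND[min(a, b)] → w = 0.30
R3: moderate=0.68, cool=0.26; AND[min(a, b)] → w = 0.26
R4: moderate=0.68, cool=0.26; AND[min(a, b)] → w = 0.26
Rules with consequent 'average': {R1, R3} → strengths 0.26, 0.26
Aggregate via t-conorm [max(a, b)]: 0.26

0.26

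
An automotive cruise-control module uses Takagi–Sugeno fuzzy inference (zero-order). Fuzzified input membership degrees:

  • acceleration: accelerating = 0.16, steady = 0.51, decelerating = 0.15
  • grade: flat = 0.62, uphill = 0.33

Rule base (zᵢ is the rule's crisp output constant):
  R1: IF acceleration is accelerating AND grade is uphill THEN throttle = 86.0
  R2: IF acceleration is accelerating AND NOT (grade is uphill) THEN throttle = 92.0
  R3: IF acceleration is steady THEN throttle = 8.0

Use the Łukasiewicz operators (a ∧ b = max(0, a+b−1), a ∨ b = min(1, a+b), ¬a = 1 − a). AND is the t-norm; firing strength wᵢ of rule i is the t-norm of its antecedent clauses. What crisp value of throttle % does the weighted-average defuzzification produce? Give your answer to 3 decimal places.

R1 (z=86.0): accelerating=0.16, uphill=0.33; AND[max(0, a+b−1)] → w = 0.00
R2 (z=92.0): accelerating=0.16, ¬uphill=1−0.33=0.67; AND[max(0, a+b−1)] → w = 0.00
R3 (z=8.0): steady=0.51 → w = 0.51
Weighted average = (0.00·86.0 + 0.00·92.0 + 0.51·8.0) / (0.00 + 0.00 + 0.51)
  = 4.0800 / 0.5100 = 8.000

8.000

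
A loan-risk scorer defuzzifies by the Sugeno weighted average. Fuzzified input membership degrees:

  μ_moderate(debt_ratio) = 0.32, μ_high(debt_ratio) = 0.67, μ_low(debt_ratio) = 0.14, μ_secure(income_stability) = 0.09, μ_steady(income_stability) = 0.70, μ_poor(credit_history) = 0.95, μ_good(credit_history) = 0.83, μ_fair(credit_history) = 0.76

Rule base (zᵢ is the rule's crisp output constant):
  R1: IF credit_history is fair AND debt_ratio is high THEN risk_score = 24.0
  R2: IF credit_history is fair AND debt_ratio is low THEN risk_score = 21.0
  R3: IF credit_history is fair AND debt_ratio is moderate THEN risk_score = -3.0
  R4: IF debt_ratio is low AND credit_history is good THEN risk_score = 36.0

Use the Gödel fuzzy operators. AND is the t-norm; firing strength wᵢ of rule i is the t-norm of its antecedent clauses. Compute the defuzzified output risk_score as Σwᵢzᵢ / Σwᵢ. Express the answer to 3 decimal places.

R1 (z=24.0): fair=0.76, high=0.67; AND[min(a, b)] → w = 0.67
R2 (z=21.0): fair=0.76, low=0.14; AND[min(a, b)] → w = 0.14
R3 (z=-3.0): fair=0.76, moderate=0.32; AND[min(a, b)] → w = 0.32
R4 (z=36.0): low=0.14, good=0.83; AND[min(a, b)] → w = 0.14
Weighted average = (0.67·24.0 + 0.14·21.0 + 0.32·-3.0 + 0.14·36.0) / (0.67 + 0.14 + 0.32 + 0.14)
  = 23.1000 / 1.2700 = 18.189

18.189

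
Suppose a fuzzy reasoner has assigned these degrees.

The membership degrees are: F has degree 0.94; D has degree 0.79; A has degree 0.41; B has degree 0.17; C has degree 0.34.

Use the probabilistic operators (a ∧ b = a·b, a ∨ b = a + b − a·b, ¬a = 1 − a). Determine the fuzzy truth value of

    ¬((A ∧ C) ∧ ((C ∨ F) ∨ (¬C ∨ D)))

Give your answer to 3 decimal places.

A ∧ C = a·b on (0.4100, 0.3400) = 0.1394
C ∨ F = a + b − a·b on (0.3400, 0.9400) = 0.9604
¬C = 1 − 0.3400 = 0.6600
¬C ∨ D = a + b − a·b on (0.6600, 0.7900) = 0.9286
(C ∨ F) ∨ (¬C ∨ D) = a + b − a·b on (0.9604, 0.9286) = 0.9972
(A ∧ C) ∧ ((C ∨ F) ∨ (¬C ∨ D)) = a·b on (0.1394, 0.9972) = 0.1390
¬((A ∧ C) ∧ ((C ∨ F) ∨ (¬C ∨ D))) = 1 − 0.1390 = 0.8610

0.861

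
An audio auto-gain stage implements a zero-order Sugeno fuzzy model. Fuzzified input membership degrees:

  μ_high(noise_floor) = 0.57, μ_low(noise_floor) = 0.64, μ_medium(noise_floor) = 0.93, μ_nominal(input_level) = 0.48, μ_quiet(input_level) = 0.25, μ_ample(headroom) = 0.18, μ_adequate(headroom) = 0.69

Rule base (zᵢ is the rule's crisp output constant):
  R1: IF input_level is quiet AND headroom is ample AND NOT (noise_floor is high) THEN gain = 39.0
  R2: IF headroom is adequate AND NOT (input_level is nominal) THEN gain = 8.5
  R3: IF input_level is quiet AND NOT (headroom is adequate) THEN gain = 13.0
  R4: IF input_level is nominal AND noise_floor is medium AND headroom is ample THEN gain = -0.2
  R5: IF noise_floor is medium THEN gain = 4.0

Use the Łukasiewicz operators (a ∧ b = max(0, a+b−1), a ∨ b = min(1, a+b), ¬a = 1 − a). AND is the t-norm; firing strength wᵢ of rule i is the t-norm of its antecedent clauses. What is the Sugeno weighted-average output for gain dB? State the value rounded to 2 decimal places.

R1 (z=39.0): quiet=0.25, ample=0.18, ¬high=1−0.57=0.43; AND[max(0, a+b−1)] → w = 0.00
R2 (z=8.5): adequate=0.69, ¬nominal=1−0.48=0.52; AND[max(0, a+b−1)] → w = 0.21
R3 (z=13.0): quiet=0.25, ¬adequate=1−0.69=0.31; AND[max(0, a+b−1)] → w = 0.00
R4 (z=-0.2): nominal=0.48, medium=0.93, ample=0.18; AND[max(0, a+b−1)] → w = 0.00
R5 (z=4.0): medium=0.93 → w = 0.93
Weighted average = (0.00·39.0 + 0.21·8.5 + 0.00·13.0 + 0.00·-0.2 + 0.93·4.0) / (0.00 + 0.21 + 0.00 + 0.00 + 0.93)
  = 5.5050 / 1.1400 = 4.83

4.83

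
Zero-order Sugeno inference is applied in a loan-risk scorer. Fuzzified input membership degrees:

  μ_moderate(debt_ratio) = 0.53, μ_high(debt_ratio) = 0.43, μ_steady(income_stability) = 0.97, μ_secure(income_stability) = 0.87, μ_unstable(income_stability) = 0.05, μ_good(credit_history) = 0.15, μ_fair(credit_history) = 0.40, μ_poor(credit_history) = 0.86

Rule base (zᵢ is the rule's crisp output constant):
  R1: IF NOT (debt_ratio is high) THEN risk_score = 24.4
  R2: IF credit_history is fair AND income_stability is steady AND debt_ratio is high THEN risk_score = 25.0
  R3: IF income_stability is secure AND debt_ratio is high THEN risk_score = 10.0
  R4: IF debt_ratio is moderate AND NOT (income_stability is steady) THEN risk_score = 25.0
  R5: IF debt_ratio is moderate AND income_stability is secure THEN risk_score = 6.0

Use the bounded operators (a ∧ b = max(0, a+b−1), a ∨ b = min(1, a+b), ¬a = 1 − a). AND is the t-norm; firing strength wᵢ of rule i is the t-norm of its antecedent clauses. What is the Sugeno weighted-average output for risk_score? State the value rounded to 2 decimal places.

15.20

R1 (z=24.4): ¬high=1−0.43=0.57 → w = 0.57
R2 (z=25.0): fair=0.40, steady=0.97, high=0.43; AND[max(0, a+b−1)] → w = 0.00
R3 (z=10.0): secure=0.87, high=0.43; AND[max(0, a+b−1)] → w = 0.30
R4 (z=25.0): moderate=0.53, ¬steady=1−0.97=0.03; AND[max(0, a+b−1)] → w = 0.00
R5 (z=6.0): moderate=0.53, secure=0.87; AND[max(0, a+b−1)] → w = 0.40
Weighted average = (0.57·24.4 + 0.00·25.0 + 0.30·10.0 + 0.00·25.0 + 0.40·6.0) / (0.57 + 0.00 + 0.30 + 0.00 + 0.40)
  = 19.3080 / 1.2700 = 15.20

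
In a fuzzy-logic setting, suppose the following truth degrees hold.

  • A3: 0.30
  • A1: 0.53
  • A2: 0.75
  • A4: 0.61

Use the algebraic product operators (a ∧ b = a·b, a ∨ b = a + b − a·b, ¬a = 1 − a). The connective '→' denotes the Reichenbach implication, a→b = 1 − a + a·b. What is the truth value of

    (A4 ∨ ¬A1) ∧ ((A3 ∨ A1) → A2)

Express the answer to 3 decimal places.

¬A1 = 1 − 0.5300 = 0.4700
A4 ∨ ¬A1 = a + b − a·b on (0.6100, 0.4700) = 0.7933
A3 ∨ A1 = a + b − a·b on (0.3000, 0.5300) = 0.6710
(A3 ∨ A1) → A2  [Reichenbach: 1 − a + a·b] with a=0.6710, b=0.7500 → 0.8322
(A4 ∨ ¬A1) ∧ ((A3 ∨ A1) → A2) = a·b on (0.7933, 0.8322) = 0.6602

0.660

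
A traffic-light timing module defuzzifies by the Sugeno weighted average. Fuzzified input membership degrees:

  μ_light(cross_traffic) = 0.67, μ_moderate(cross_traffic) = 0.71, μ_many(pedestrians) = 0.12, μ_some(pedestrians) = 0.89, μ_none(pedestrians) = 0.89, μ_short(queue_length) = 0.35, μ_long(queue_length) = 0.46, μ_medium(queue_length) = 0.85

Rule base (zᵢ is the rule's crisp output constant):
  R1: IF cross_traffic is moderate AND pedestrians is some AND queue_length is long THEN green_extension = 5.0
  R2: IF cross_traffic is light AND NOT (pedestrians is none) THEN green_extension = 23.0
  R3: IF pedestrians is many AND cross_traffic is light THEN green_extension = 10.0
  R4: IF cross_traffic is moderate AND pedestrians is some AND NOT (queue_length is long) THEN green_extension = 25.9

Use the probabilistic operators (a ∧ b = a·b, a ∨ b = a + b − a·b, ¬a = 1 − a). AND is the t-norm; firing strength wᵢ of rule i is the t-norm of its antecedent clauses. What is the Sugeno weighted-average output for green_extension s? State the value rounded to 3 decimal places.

R1 (z=5.0): moderate=0.71, some=0.89, long=0.46; AND[a·b] → w = 0.2907
R2 (z=23.0): light=0.67, ¬none=1−0.89=0.11; AND[a·b] → w = 0.0737
R3 (z=10.0): many=0.12, light=0.67; AND[a·b] → w = 0.0804
R4 (z=25.9): moderate=0.71, some=0.89, ¬long=1−0.46=0.54; AND[a·b] → w = 0.3412
Weighted average = (0.2907·5.0 + 0.0737·23.0 + 0.0804·10.0 + 0.3412·25.9) / (0.2907 + 0.0737 + 0.0804 + 0.3412)
  = 12.7902 / 0.7860 = 16.273

16.273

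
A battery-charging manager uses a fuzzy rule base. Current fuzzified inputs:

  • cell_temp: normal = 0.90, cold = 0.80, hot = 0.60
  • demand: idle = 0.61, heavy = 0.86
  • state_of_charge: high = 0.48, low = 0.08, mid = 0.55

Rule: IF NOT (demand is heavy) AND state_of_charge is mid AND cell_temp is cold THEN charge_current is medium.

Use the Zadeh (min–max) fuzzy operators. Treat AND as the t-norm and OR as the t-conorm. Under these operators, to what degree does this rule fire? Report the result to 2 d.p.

0.14

firing strength: ¬heavy=1−0.86=0.14, mid=0.55, cold=0.80; AND[min(a, b)] → w = 0.14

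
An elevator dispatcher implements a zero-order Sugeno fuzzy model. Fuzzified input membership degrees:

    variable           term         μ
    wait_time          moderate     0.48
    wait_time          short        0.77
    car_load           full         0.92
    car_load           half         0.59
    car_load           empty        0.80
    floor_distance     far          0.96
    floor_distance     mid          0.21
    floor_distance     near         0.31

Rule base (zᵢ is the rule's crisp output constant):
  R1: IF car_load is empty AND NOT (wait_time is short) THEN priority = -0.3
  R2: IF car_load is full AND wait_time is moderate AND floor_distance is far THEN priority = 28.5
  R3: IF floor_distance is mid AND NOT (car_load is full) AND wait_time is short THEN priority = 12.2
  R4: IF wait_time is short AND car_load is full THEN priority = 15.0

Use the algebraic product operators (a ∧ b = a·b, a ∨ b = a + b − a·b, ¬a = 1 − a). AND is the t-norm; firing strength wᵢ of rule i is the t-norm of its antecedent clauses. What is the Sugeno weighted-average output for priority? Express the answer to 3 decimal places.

R1 (z=-0.3): empty=0.80, ¬short=1−0.77=0.23; AND[a·b] → w = 0.1840
R2 (z=28.5): full=0.92, moderate=0.48, far=0.96; AND[a·b] → w = 0.4239
R3 (z=12.2): mid=0.21, ¬full=1−0.92=0.08, short=0.77; AND[a·b] → w = 0.0129
R4 (z=15.0): short=0.77, full=0.92; AND[a·b] → w = 0.7084
Weighted average = (0.1840·-0.3 + 0.4239·28.5 + 0.0129·12.2 + 0.7084·15.0) / (0.1840 + 0.4239 + 0.0129 + 0.7084)
  = 22.8108 / 1.3293 = 17.160

17.160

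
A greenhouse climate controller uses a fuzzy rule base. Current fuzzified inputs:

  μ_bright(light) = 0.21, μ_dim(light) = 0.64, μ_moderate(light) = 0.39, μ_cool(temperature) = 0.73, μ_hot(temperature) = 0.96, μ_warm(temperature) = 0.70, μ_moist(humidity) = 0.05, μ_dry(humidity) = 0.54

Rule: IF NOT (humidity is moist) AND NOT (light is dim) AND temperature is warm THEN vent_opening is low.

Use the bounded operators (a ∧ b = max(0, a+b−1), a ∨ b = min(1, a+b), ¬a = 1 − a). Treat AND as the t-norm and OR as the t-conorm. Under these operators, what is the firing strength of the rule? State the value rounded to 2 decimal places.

firing strength: ¬moist=1−0.05=0.95, ¬dim=1−0.64=0.36, warm=0.70; AND[max(0, a+b−1)] → w = 0.01

0.01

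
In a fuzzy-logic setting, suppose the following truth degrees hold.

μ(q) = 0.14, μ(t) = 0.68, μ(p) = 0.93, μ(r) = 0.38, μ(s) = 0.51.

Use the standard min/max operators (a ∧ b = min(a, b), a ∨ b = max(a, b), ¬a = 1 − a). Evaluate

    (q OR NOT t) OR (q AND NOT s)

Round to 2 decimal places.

0.32

NOT t = 1 − 0.68 = 0.32
q OR NOT t = max(a, b) on (0.14, 0.32) = 0.32
NOT s = 1 − 0.51 = 0.49
q AND NOT s = min(a, b) on (0.14, 0.49) = 0.14
(q OR NOT t) OR (q AND NOT s) = max(a, b) on (0.32, 0.14) = 0.32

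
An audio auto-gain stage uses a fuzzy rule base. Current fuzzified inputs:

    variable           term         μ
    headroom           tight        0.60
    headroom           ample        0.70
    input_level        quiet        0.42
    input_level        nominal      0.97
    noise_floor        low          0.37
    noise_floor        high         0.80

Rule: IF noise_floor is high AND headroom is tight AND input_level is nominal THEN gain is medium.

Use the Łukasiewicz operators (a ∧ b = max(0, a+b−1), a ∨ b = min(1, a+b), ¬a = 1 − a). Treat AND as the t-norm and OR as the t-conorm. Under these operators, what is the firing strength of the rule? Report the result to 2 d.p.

firing strength: high=0.80, tight=0.60, nominal=0.97; AND[max(0, a+b−1)] → w = 0.37

0.37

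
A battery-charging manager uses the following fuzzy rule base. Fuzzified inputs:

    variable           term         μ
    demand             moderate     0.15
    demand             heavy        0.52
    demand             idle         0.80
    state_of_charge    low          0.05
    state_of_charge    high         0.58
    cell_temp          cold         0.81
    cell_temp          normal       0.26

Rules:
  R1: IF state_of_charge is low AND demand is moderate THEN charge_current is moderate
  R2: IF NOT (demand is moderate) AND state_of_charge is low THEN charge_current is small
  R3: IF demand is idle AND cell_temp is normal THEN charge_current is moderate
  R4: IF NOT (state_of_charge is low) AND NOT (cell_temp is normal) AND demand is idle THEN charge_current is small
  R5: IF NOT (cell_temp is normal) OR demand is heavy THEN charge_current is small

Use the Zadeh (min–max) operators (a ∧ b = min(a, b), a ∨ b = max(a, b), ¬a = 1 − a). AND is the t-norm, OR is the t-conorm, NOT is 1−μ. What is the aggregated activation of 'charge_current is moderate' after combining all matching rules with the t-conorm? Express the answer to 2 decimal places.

0.26

R1: low=0.05, moderate=0.15; AND[min(a, b)] → w = 0.05
R2: ¬moderate=1−0.15=0.85, low=0.05; AND[min(a, b)] → w = 0.05
R3: idle=0.80, normal=0.26; AND[min(a, b)] → w = 0.26
R4: ¬low=1−0.05=0.95, ¬normal=1−0.26=0.74, idle=0.80; AND[min(a, b)] → w = 0.74
R5: ¬normal=1−0.26=0.74, heavy=0.52; OR[max(a, b)] → w = 0.74
Rules with consequent 'moderate': {R1, R3} → strengths 0.05, 0.26
Aggregate via t-conorm [max(a, b)]: 0.26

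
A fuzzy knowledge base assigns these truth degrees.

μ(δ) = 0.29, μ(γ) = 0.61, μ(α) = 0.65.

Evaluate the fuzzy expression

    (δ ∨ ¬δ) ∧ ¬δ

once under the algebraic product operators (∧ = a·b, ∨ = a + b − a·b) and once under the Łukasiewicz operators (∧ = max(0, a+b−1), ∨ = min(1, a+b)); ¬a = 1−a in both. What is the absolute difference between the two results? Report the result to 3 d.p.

Under algebraic product:
  ¬δ = 1 − 0.2900 = 0.7100
  δ ∨ ¬δ = a + b − a·b on (0.2900, 0.7100) = 0.7941
  ¬δ = 1 − 0.2900 = 0.7100
  (δ ∨ ¬δ) ∧ ¬δ = a·b on (0.7941, 0.7100) = 0.5638
  → value = 0.5638
Under Łukasiewicz:
  ¬δ = 1 − 0.29 = 0.71
  δ ∨ ¬δ = min(1, a+b) on (0.29, 0.71) = 1.00
  ¬δ = 1 − 0.29 = 0.71
  (δ ∨ ¬δ) ∧ ¬δ = max(0, a+b−1) on (1.00, 0.71) = 0.71
  → value = 0.7100
|0.5638 − 0.7100| = 0.146

0.146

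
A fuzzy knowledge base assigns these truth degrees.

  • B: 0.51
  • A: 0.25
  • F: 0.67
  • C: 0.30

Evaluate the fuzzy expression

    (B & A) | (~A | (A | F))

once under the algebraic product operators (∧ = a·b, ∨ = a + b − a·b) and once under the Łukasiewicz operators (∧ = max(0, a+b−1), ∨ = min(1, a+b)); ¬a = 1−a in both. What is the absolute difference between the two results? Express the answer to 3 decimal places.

Under algebraic product:
  B & A = a·b on (0.5100, 0.2500) = 0.1275
  ~A = 1 − 0.2500 = 0.7500
  A | F = a + b − a·b on (0.2500, 0.6700) = 0.7525
  ~A | (A | F) = a + b − a·b on (0.7500, 0.7525) = 0.9381
  (B & A) | (~A | (A | F)) = a + b − a·b on (0.1275, 0.9381) = 0.9460
  → value = 0.9460
Under Łukasiewicz:
  B & A = max(0, a+b−1) on (0.51, 0.25) = 0.00
  ~A = 1 − 0.25 = 0.75
  A | F = min(1, a+b) on (0.25, 0.67) = 0.92
  ~A | (A | F) = min(1, a+b) on (0.75, 0.92) = 1.00
  (B & A) | (~A | (A | F)) = min(1, a+b) on (0.00, 1.00) = 1.00
  → value = 1.0000
|0.9460 − 1.0000| = 0.054

0.054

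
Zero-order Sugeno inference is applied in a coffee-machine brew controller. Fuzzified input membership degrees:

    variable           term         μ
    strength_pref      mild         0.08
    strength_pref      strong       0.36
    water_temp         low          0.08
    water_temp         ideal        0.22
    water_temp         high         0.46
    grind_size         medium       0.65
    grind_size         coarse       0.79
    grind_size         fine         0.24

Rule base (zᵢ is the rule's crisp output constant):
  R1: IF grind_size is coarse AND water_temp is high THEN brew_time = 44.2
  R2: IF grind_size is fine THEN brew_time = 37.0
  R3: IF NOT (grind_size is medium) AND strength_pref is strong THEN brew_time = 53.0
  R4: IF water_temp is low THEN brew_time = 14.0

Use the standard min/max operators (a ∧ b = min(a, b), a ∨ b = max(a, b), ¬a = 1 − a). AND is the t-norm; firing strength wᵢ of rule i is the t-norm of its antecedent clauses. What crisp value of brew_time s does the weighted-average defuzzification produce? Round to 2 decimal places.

43.26

R1 (z=44.2): coarse=0.79, high=0.46; AND[min(a, b)] → w = 0.46
R2 (z=37.0): fine=0.24 → w = 0.24
R3 (z=53.0): ¬medium=1−0.65=0.35, strong=0.36; AND[min(a, b)] → w = 0.35
R4 (z=14.0): low=0.08 → w = 0.08
Weighted average = (0.46·44.2 + 0.24·37.0 + 0.35·53.0 + 0.08·14.0) / (0.46 + 0.24 + 0.35 + 0.08)
  = 48.8820 / 1.1300 = 43.26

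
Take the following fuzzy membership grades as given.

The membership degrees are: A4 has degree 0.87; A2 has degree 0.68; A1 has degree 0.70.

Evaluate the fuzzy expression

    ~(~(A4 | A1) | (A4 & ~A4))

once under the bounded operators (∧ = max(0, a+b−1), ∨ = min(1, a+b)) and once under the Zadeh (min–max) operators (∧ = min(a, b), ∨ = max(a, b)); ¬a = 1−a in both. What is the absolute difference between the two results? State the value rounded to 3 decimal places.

Under bounded:
  A4 | A1 = min(1, a+b) on (0.87, 0.70) = 1.00
  ~(A4 | A1) = 1 − 1.00 = 0.00
  ~A4 = 1 − 0.87 = 0.13
  A4 & ~A4 = max(0, a+b−1) on (0.87, 0.13) = 0.00
  ~(A4 | A1) | (A4 & ~A4) = min(1, a+b) on (0.00, 0.00) = 0.00
  ~(~(A4 | A1) | (A4 & ~A4)) = 1 − 0.00 = 1.00
  → value = 1.0000
Under Zadeh (min–max):
  A4 | A1 = max(a, b) on (0.87, 0.70) = 0.87
  ~(A4 | A1) = 1 − 0.87 = 0.13
  ~A4 = 1 − 0.87 = 0.13
  A4 & ~A4 = min(a, b) on (0.87, 0.13) = 0.13
  ~(A4 | A1) | (A4 & ~A4) = max(a, b) on (0.13, 0.13) = 0.13
  ~(~(A4 | A1) | (A4 & ~A4)) = 1 − 0.13 = 0.87
  → value = 0.8700
|1.0000 − 0.8700| = 0.130

0.130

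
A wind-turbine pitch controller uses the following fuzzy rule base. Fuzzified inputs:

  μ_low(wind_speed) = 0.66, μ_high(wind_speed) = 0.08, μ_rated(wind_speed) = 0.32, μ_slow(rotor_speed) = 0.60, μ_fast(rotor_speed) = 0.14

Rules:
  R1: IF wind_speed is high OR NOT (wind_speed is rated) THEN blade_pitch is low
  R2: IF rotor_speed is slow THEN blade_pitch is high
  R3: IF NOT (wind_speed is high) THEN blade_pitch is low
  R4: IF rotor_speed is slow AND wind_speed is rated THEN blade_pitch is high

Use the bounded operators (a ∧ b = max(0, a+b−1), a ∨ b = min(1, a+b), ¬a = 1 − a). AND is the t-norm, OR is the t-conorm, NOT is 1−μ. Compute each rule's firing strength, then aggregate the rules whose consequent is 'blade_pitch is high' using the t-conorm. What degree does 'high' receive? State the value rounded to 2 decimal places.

R1: high=0.08, ¬rated=1−0.32=0.68; OR[min(1, a+b)] → w = 0.76
R2: slow=0.60 → w = 0.60
R3: ¬high=1−0.08=0.92 → w = 0.92
R4: slow=0.60, rated=0.32; AND[max(0, a+b−1)] → w = 0.00
Rules with consequent 'high': {R2, R4} → strengths 0.60, 0.00
Aggregate via t-conorm [min(1, a+b)]: 0.60

0.60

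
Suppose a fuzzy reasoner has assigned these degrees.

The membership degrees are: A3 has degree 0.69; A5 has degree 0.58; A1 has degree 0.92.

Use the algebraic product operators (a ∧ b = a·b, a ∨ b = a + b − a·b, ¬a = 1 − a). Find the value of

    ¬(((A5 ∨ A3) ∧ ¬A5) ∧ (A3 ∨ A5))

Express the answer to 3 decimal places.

A5 ∨ A3 = a + b − a·b on (0.5800, 0.6900) = 0.8698
¬A5 = 1 − 0.5800 = 0.4200
(A5 ∨ A3) ∧ ¬A5 = a·b on (0.8698, 0.4200) = 0.3653
A3 ∨ A5 = a + b − a·b on (0.6900, 0.5800) = 0.8698
((A5 ∨ A3) ∧ ¬A5) ∧ (A3 ∨ A5) = a·b on (0.3653, 0.8698) = 0.3178
¬(((A5 ∨ A3) ∧ ¬A5) ∧ (A3 ∨ A5)) = 1 − 0.3178 = 0.6822

0.682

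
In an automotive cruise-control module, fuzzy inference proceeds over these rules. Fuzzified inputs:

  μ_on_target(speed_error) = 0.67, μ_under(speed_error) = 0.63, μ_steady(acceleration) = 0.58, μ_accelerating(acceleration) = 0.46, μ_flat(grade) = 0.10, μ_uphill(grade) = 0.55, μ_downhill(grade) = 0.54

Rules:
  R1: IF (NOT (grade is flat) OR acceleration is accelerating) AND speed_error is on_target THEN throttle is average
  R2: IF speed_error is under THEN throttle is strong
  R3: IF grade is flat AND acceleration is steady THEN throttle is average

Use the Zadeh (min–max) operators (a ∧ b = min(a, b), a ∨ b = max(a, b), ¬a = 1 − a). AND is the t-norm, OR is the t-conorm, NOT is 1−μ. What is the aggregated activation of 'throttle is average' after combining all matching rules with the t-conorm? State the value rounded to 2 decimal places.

R1: (¬flat=1−0.10=0.90 OR accelerating=0.46) = 0.90; AND[min(a, b)] with on_target=0.67 → w = 0.67
R2: under=0.63 → w = 0.63
R3: flat=0.10, steady=0.58; AND[min(a, b)] → w = 0.10
Rules with consequent 'average': {R1, R3} → strengths 0.67, 0.10
Aggregate via t-conorm [max(a, b)]: 0.67

0.67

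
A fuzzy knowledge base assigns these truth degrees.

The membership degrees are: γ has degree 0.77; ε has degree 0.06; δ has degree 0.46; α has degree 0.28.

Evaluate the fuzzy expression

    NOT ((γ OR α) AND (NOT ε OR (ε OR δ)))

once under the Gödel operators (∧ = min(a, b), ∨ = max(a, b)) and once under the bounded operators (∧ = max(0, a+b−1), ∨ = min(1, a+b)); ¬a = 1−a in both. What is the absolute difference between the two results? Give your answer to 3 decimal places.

0.230

Under Gödel:
  γ OR α = max(a, b) on (0.77, 0.28) = 0.77
  NOT ε = 1 − 0.06 = 0.94
  ε OR δ = max(a, b) on (0.06, 0.46) = 0.46
  NOT ε OR (ε OR δ) = max(a, b) on (0.94, 0.46) = 0.94
  (γ OR α) AND (NOT ε OR (ε OR δ)) = min(a, b) on (0.77, 0.94) = 0.77
  NOT ((γ OR α) AND (NOT ε OR (ε OR δ))) = 1 − 0.77 = 0.23
  → value = 0.2300
Under bounded:
  γ OR α = min(1, a+b) on (0.77, 0.28) = 1.00
  NOT ε = 1 − 0.06 = 0.94
  ε OR δ = min(1, a+b) on (0.06, 0.46) = 0.52
  NOT ε OR (ε OR δ) = min(1, a+b) on (0.94, 0.52) = 1.00
  (γ OR α) AND (NOT ε OR (ε OR δ)) = max(0, a+b−1) on (1.00, 1.00) = 1.00
  NOT ((γ OR α) AND (NOT ε OR (ε OR δ))) = 1 − 1.00 = 0.00
  → value = 0.0000
|0.2300 − 0.0000| = 0.230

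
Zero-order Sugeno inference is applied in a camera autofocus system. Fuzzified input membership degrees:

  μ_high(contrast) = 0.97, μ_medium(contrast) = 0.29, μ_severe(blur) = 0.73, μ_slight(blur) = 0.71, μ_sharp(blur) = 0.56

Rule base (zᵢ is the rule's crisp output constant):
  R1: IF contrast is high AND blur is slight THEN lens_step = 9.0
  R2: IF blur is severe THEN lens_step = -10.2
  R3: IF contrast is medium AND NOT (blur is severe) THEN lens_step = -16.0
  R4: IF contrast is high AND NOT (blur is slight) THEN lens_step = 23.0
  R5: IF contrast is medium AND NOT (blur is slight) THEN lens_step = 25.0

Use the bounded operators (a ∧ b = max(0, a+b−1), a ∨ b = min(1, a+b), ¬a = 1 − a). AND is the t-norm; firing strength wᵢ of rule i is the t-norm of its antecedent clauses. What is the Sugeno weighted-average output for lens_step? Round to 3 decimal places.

2.787

R1 (z=9.0): high=0.97, slight=0.71; AND[max(0, a+b−1)] → w = 0.68
R2 (z=-10.2): severe=0.73 → w = 0.73
R3 (z=-16.0): medium=0.29, ¬severe=1−0.73=0.27; AND[max(0, a+b−1)] → w = 0.00
R4 (z=23.0): high=0.97, ¬slight=1−0.71=0.29; AND[max(0, a+b−1)] → w = 0.26
R5 (z=25.0): medium=0.29, ¬slight=1−0.71=0.29; AND[max(0, a+b−1)] → w = 0.00
Weighted average = (0.68·9.0 + 0.73·-10.2 + 0.00·-16.0 + 0.26·23.0 + 0.00·25.0) / (0.68 + 0.73 + 0.00 + 0.26 + 0.00)
  = 4.6540 / 1.6700 = 2.787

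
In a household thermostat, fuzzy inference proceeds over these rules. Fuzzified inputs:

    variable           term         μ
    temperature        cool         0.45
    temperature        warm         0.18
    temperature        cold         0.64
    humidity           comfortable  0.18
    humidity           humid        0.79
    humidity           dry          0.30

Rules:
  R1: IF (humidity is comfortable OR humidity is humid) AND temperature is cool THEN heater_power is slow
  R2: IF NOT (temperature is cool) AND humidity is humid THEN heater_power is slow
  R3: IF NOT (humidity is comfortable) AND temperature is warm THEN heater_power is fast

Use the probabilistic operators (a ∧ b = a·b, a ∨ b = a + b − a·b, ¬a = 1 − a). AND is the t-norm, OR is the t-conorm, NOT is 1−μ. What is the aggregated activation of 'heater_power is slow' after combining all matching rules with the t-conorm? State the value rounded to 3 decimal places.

0.645

R1: (comfortable=0.18 OR humid=0.79) = 0.8278; AND[a·b] with cool=0.45 → w = 0.3725
R2: ¬cool=1−0.45=0.55, humid=0.79; AND[a·b] → w = 0.4345
R3: ¬comfortable=1−0.18=0.82, warm=0.18; AND[a·b] → w = 0.1476
Rules with consequent 'slow': {R1, R2} → strengths 0.3725, 0.4345
Aggregate via t-conorm [a + b − a·b]: 0.6452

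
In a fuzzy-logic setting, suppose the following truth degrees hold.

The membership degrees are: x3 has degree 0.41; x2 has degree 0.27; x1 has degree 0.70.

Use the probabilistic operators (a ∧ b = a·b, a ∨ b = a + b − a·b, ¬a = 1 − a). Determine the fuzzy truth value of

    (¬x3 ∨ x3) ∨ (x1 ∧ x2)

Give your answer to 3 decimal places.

¬x3 = 1 − 0.4100 = 0.5900
¬x3 ∨ x3 = a + b − a·b on (0.5900, 0.4100) = 0.7581
x1 ∧ x2 = a·b on (0.7000, 0.2700) = 0.1890
(¬x3 ∨ x3) ∨ (x1 ∧ x2) = a + b − a·b on (0.7581, 0.1890) = 0.8038

0.804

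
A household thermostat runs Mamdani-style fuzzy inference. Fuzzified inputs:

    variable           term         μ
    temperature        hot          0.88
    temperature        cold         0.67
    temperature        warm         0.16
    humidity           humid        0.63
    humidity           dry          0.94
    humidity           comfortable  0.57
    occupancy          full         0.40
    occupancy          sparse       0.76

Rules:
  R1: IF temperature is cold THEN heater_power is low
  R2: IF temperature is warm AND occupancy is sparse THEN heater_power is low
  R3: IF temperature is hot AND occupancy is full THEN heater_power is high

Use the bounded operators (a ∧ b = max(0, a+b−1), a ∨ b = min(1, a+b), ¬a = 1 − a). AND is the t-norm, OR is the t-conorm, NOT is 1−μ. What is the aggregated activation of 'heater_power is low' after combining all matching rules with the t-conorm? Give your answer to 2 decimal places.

0.67

R1: cold=0.67 → w = 0.67
R2: warm=0.16, sparse=0.76; AND[max(0, a+b−1)] → w = 0.00
R3: hot=0.88, full=0.40; AND[max(0, a+b−1)] → w = 0.28
Rules with consequent 'low': {R1, R2} → strengths 0.67, 0.00
Aggregate via t-conorm [min(1, a+b)]: 0.67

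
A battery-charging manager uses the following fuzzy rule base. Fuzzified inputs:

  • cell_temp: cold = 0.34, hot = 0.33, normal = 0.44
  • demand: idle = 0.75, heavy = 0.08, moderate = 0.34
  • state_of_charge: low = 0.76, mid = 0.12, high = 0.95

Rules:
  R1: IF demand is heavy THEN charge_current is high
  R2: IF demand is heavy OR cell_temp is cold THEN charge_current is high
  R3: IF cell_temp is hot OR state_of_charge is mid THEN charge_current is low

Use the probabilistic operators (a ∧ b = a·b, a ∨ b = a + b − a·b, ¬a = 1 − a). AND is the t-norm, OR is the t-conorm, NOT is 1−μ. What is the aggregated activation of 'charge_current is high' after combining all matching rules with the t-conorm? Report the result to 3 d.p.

R1: heavy=0.08 → w = 0.0800
R2: heavy=0.08, cold=0.34; OR[a + b − a·b] → w = 0.3928
R3: hot=0.33, mid=0.12; OR[a + b − a·b] → w = 0.4104
Rules with consequent 'high': {R1, R2} → strengths 0.0800, 0.3928
Aggregate via t-conorm [a + b − a·b]: 0.4414

0.441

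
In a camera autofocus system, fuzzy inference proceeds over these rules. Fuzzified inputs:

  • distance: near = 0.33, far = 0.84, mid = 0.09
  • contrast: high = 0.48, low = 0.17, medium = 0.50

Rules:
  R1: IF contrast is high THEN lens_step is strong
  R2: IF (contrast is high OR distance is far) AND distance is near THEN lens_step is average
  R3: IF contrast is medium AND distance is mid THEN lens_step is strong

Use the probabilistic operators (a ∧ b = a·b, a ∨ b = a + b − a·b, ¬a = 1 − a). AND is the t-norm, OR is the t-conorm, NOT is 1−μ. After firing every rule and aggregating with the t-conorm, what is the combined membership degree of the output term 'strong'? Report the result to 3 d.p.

0.503

R1: high=0.48 → w = 0.4800
R2: (high=0.48 OR far=0.84) = 0.9168; AND[a·b] with near=0.33 → w = 0.3025
R3: medium=0.50, mid=0.09; AND[a·b] → w = 0.0450
Rules with consequent 'strong': {R1, R3} → strengths 0.4800, 0.0450
Aggregate via t-conorm [a + b − a·b]: 0.5034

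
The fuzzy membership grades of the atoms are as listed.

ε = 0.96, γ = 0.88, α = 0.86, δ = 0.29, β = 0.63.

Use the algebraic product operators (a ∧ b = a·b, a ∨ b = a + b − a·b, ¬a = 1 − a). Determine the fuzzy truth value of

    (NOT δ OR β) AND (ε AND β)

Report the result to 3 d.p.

NOT δ = 1 − 0.2900 = 0.7100
NOT δ OR β = a + b − a·b on (0.7100, 0.6300) = 0.8927
ε AND β = a·b on (0.9600, 0.6300) = 0.6048
(NOT δ OR β) AND (ε AND β) = a·b on (0.8927, 0.6048) = 0.5399

0.540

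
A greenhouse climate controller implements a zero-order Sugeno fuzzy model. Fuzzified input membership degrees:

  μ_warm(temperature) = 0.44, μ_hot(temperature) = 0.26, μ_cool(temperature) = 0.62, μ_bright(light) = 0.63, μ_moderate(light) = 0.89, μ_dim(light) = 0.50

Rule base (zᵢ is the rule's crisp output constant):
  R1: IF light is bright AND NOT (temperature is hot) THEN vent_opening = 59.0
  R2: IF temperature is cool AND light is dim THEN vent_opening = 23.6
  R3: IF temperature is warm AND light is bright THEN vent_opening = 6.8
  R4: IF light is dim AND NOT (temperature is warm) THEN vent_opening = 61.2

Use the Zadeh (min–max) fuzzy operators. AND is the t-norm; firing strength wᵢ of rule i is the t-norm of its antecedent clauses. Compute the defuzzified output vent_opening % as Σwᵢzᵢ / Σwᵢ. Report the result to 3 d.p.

R1 (z=59.0): bright=0.63, ¬hot=1−0.26=0.74; AND[min(a, b)] → w = 0.63
R2 (z=23.6): cool=0.62, dim=0.50; AND[min(a, b)] → w = 0.50
R3 (z=6.8): warm=0.44, bright=0.63; AND[min(a, b)] → w = 0.44
R4 (z=61.2): dim=0.50, ¬warm=1−0.44=0.56; AND[min(a, b)] → w = 0.50
Weighted average = (0.63·59.0 + 0.50·23.6 + 0.44·6.8 + 0.50·61.2) / (0.63 + 0.50 + 0.44 + 0.50)
  = 82.5620 / 2.0700 = 39.885

39.885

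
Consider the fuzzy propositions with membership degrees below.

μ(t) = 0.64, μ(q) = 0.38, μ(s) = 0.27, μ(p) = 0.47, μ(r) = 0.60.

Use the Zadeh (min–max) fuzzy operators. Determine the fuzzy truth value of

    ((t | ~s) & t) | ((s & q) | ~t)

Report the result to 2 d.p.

~s = 1 − 0.27 = 0.73
t | ~s = max(a, b) on (0.64, 0.73) = 0.73
(t | ~s) & t = min(a, b) on (0.73, 0.64) = 0.64
s & q = min(a, b) on (0.27, 0.38) = 0.27
~t = 1 − 0.64 = 0.36
(s & q) | ~t = max(a, b) on (0.27, 0.36) = 0.36
((t | ~s) & t) | ((s & q) | ~t) = max(a, b) on (0.64, 0.36) = 0.64

0.64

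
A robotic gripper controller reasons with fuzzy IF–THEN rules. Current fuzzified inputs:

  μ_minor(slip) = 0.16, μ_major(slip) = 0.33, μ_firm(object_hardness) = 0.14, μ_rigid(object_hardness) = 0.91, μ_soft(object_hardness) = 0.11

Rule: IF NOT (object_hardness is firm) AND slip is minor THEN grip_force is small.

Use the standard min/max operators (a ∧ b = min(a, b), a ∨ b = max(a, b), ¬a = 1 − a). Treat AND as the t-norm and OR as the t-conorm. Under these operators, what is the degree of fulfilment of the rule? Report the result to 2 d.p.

0.16

firing strength: ¬firm=1−0.14=0.86, minor=0.16; AND[min(a, b)] → w = 0.16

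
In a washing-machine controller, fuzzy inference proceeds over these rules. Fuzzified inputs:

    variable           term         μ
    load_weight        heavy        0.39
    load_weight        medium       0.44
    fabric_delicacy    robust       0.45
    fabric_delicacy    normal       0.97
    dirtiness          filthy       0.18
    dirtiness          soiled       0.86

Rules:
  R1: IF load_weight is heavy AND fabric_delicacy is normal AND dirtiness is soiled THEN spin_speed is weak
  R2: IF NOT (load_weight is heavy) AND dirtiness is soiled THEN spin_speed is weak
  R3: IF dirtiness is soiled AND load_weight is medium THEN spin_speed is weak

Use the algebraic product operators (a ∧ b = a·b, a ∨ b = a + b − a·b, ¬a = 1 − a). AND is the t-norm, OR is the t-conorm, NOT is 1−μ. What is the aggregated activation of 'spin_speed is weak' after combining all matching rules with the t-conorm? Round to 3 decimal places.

0.801

R1: heavy=0.39, normal=0.97, soiled=0.86; AND[a·b] → w = 0.3253
R2: ¬heavy=1−0.39=0.61, soiled=0.86; AND[a·b] → w = 0.5246
R3: soiled=0.86, medium=0.44; AND[a·b] → w = 0.3784
Rules with consequent 'weak': {R1, R2, R3} → strengths 0.3253, 0.5246, 0.3784
Aggregate via t-conorm [a + b − a·b]: 0.8006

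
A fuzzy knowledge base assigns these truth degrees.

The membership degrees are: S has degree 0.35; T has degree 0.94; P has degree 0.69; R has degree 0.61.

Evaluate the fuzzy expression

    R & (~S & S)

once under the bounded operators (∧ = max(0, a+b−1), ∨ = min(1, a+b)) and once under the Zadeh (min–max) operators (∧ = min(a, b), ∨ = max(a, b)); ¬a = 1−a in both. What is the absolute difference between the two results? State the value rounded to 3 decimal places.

0.350

Under bounded:
  ~S = 1 − 0.35 = 0.65
  ~S & S = max(0, a+b−1) on (0.65, 0.35) = 0.00
  R & (~S & S) = max(0, a+b−1) on (0.61, 0.00) = 0.00
  → value = 0.0000
Under Zadeh (min–max):
  ~S = 1 − 0.35 = 0.65
  ~S & S = min(a, b) on (0.65, 0.35) = 0.35
  R & (~S & S) = min(a, b) on (0.61, 0.35) = 0.35
  → value = 0.3500
|0.0000 − 0.3500| = 0.350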